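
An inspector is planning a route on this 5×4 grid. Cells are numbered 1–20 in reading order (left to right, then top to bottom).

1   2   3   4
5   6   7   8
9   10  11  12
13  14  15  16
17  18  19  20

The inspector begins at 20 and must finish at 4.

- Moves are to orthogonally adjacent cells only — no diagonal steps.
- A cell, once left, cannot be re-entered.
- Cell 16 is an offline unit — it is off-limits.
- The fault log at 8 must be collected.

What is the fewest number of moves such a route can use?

6

Any route passes through 8 somewhere between 20 and 4. Summing Manhattan distances along the two legs (20 → 8 → 4) gives a lower bound of 3 + 1 = 4 moves.
That bound ignores the blocked cells. Measuring each leg by the fewest moves that actually steer around them (20→8: 5; 8→4: 1) raises the lower bound to 6.
A route of 6 moves exists: 20 → 19 → 15 → 11 → 7 → 8 → 4.
Since 6 matches that lower bound, it is optimal.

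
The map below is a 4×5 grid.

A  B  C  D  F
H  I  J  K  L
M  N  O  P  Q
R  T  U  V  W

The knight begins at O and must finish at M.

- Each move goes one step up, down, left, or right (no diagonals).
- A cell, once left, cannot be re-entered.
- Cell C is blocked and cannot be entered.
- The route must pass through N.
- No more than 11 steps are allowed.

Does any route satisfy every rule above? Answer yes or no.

One route that works: O → N → M.

yes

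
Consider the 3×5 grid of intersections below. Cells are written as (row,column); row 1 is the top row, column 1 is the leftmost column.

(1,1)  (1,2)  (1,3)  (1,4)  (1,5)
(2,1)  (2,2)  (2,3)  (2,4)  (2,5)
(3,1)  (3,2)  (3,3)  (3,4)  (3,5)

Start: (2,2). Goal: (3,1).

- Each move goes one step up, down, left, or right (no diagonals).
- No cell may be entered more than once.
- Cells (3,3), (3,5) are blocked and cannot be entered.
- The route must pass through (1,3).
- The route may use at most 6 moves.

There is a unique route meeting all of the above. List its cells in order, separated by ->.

Any route must reach (1,3) and still end at (3,1) within 6 moves, so the order of the required stops is forced.
Route from (2,2): right to (2,3), up to (1,3), 2× left (reaching (1,1)), 2× down (reaching (3,1)) — 6 moves in all.
Check: all required cells visited; 6 ≤ 6 moves.

(2,2) -> (2,3) -> (1,3) -> (1,2) -> (1,1) -> (2,1) -> (3,1)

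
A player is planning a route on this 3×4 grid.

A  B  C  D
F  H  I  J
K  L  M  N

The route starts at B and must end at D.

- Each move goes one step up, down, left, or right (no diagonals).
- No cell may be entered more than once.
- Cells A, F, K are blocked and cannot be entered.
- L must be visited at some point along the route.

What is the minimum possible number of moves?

Any route passes through L somewhere between B and D. Summing Manhattan distances along the two legs (B → L → D) gives a lower bound of 2 + 4 = 6 moves.
A route of 6 moves achieves this: B → H → L → M → I → C → D.
Since 6 matches the lower bound, it is optimal.

6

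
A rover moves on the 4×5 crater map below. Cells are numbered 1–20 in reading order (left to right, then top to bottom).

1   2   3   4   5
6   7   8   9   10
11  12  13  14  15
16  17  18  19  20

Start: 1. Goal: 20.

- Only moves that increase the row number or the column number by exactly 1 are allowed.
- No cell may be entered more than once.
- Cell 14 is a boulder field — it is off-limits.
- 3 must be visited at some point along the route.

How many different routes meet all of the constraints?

4

A right/down-only route from 1 to 20 makes exactly 3 down-moves and 4 right-moves in some order.
With no other constraints that would be C(7,3) = 35 routes.
Split at 3 and multiply the segment counts (each segment already excludes blocked cells): 1→3: 1; 3→20: 4; product = 4.
That gives 4 routes.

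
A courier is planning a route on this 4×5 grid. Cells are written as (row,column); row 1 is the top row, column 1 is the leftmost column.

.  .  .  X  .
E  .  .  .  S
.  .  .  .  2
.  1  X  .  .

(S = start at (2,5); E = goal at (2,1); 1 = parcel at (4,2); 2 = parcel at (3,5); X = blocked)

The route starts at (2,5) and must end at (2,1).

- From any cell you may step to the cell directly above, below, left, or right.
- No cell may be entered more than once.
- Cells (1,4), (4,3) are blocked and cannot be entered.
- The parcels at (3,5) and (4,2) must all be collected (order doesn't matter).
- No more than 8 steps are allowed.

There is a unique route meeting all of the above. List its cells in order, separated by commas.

(2,5), (3,5), (3,4), (3,3), (3,2), (4,2), (4,1), (3,1), (2,1)

The budget equals the shortest possible length, so every move has to be on a shortest route through the required cells.
Route from (2,5): down to (3,5), 3× left (reaching (3,2)), down to (4,2), left to (4,1), 2× up (reaching (2,1)) — 8 moves in all.
Check: all required cells visited; 8 ≤ 8 moves.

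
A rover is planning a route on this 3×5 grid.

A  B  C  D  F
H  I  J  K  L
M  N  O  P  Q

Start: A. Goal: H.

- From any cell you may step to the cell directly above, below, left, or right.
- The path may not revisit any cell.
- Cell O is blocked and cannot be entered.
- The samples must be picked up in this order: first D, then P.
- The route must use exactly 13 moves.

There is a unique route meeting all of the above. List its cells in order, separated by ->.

A -> B -> C -> D -> F -> L -> Q -> P -> K -> J -> I -> N -> M -> H

The waypoints must appear in the order D, P, with no cell reused.
Route from A: right 4 to F, down 2 to Q, left 1 to P, up 1 to K, left 2 to I, down 1 to N, left 1 to M, up 1 to H — 13 moves in all.
Check: order respected (D at step 3, P at step 7); 13 moves as required.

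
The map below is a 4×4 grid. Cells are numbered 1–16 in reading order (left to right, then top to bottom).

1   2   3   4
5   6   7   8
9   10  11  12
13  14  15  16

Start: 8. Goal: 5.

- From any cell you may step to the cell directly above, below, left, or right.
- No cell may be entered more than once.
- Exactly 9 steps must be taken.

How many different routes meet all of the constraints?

29

Need simple routes of exactly 9 moves from 8 to 5 (Manhattan distance 3, so 3 moves are spent on a detour and 3 undoing it).
Branch systematically from the start, pruning whenever the remaining move budget drops below the Manhattan distance to 5 or differs from it in parity. Grouping the completions by first move — via 4: 8; via 12: 14; via 7: 7 — and summing: 8 + 14 + 7 = 29.
That gives 29 routes.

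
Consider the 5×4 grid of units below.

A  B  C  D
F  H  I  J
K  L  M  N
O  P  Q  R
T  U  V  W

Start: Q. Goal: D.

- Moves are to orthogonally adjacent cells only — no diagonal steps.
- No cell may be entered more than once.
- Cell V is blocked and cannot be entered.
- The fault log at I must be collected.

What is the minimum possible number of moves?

Any route passes through I somewhere between Q and D. Summing Manhattan distances along the two legs (Q → I → D) gives a lower bound of 2 + 2 = 4 moves.
A route of 4 moves achieves this: Q → M → I → C → D.
Since 4 matches the lower bound, it is optimal.

4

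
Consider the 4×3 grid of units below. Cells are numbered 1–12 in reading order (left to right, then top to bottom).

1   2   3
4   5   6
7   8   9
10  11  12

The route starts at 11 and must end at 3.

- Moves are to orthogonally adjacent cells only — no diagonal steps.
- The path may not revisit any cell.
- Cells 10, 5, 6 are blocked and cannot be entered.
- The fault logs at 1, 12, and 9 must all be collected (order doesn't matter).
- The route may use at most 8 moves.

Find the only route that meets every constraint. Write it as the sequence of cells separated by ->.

11 -> 12 -> 9 -> 8 -> 7 -> 4 -> 1 -> 2 -> 3

Any route must reach 1, 12, and 9 and still end at 3 within 8 moves, so the order of the required stops is forced.
Route from 11: right to 12, up to 9, 2× left (reaching 7), 2× up (reaching 1), 2× right (reaching 3) — 8 moves in all.
Check: all required cells visited; 8 ≤ 8 moves.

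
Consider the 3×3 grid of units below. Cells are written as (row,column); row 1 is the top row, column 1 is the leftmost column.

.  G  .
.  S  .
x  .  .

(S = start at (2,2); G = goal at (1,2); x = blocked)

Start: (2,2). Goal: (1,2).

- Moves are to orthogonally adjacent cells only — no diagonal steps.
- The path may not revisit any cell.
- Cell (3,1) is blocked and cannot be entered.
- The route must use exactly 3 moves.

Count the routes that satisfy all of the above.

Need simple routes of exactly 3 moves from (2,2) to (1,2) (Manhattan distance 1, so 1 moves are spent on a detour and 1 undoing it).
Enumerating: (2,2) (2,1) (1,1) (1,2) | (2,2) (2,3) (1,3) (1,2).
That gives 2 routes.

2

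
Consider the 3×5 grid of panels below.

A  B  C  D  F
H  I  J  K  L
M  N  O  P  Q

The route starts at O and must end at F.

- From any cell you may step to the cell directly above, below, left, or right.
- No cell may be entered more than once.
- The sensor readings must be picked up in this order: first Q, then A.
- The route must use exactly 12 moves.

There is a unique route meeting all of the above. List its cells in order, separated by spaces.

O P Q L K J I H A B C D F

The waypoints must appear in the order Q, A, with no cell reused.
Route from O: 2× right (reaching Q), up to L, 4× left (reaching H), up to A, 4× right (reaching F) — 12 moves in all.
Check: order respected (Q at step 2, A at step 8); 12 moves as required.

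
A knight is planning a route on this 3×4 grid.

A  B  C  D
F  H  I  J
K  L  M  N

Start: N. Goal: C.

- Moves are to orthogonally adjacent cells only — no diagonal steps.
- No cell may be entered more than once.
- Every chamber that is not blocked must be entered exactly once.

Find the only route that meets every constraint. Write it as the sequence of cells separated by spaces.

N M L K F A B H I J D C

Need to visit all 12 open cells exactly once, starting at N and ending at C.
Cell D has only two open neighbours (J and C), so the path must pass straight through it: one of those is the cell it's entered from and the other is where it exits.
Route from N: left 3 to K, up 2 to A, right 1 to B, down 1 to H, right 2 to J, up 1 to D, left 1 to C — 11 moves in all.
Check: all 12 open cells covered.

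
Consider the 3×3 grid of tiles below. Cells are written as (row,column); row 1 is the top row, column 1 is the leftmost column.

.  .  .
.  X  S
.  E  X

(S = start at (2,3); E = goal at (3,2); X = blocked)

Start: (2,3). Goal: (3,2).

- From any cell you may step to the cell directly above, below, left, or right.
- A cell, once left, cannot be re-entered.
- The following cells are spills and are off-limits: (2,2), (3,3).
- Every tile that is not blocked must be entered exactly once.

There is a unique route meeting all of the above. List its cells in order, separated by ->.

Need to visit all 7 open cells exactly once, starting at (2,3) and ending at (3,2).
Route from (2,3): up 1 to (1,3), left 2 to (1,1), down 2 to (3,1), right 1 to (3,2) — 6 moves in all.
Check: all 7 open cells covered.

(2,3) -> (1,3) -> (1,2) -> (1,1) -> (2,1) -> (3,1) -> (3,2)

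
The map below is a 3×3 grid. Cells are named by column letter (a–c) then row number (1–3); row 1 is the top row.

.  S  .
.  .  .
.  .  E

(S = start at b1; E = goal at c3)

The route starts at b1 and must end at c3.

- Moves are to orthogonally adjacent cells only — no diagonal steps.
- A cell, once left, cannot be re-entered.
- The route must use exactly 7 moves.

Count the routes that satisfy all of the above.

Need simple routes of exactly 7 moves from b1 to c3 (Manhattan distance 3, so 2 moves are spent on a detour and 2 undoing it).
Enumerating: b1 a1 a2 a3 b3 b2 c2 c3 | b1 c1 c2 b2 a2 a3 b3 c3.
That gives 2 routes.

2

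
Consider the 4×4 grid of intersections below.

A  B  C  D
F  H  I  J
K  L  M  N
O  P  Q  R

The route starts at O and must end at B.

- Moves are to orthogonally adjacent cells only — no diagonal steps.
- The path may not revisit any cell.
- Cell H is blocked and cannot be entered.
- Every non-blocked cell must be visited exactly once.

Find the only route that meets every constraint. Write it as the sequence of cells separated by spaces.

O P Q R N J D C I M L K F A B

Need to visit all 15 open cells exactly once, starting at O and ending at B.
Cell A has only two open neighbours (F and B), so the path must pass straight through it: one of those is the cell it's entered from and the other is where it exits.
Route from O: 3× right (reaching R), 3× up (reaching D), left to C, 2× down (reaching M), 2× left (reaching K), 2× up (reaching A), right to B — 14 moves in all.
Check: all 15 open cells covered.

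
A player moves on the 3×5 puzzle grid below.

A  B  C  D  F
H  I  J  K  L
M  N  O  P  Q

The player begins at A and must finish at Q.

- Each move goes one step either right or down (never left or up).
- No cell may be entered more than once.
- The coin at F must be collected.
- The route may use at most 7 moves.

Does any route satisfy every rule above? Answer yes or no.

One route that works: A → B → C → D → F → L → Q.

yes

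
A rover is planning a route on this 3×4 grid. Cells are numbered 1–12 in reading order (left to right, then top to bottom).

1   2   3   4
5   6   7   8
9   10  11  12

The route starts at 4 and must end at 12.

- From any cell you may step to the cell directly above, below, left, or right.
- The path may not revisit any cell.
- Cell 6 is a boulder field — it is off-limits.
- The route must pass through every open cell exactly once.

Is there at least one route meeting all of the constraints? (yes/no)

yes

One route that works: 4 → 8 → 7 → 3 → 2 → 1 → 5 → 9 → 10 → 11 → 12.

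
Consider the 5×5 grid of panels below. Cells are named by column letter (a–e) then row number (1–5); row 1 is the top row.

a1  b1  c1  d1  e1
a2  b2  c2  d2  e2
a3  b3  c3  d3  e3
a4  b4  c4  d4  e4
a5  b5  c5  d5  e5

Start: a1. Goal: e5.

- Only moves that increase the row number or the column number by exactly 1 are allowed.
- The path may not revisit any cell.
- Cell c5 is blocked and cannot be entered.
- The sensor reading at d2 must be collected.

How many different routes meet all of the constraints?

16

A right/down-only route from a1 to e5 makes exactly 4 down-moves and 4 right-moves in some order.
With no other constraints that would be C(8,4) = 70 routes.
Split at d2 and multiply the segment counts (each segment already excludes blocked cells): a1→d2: 4; d2→e5: 4; product = 16.
That gives 16 routes.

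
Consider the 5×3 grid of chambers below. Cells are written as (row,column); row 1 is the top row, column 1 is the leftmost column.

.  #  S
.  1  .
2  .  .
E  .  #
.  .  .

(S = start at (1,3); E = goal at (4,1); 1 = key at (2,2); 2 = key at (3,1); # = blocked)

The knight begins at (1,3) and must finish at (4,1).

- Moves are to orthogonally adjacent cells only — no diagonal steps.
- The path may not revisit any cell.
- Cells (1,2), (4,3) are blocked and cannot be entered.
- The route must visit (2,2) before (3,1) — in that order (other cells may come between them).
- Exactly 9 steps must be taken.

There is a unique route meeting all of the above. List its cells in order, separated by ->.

The waypoints must appear in the order (2,2), (3,1), with no cell reused.
Route from (1,3): down 1 to (2,3), left 2 to (2,1), down 1 to (3,1), right 1 to (3,2), down 2 to (5,2), left 1 to (5,1), up 1 to (4,1) — 9 moves in all.
Check: order respected (1 at step 2, 2 at step 4); 9 moves as required.

(1,3) -> (2,3) -> (2,2) -> (2,1) -> (3,1) -> (3,2) -> (4,2) -> (5,2) -> (5,1) -> (4,1)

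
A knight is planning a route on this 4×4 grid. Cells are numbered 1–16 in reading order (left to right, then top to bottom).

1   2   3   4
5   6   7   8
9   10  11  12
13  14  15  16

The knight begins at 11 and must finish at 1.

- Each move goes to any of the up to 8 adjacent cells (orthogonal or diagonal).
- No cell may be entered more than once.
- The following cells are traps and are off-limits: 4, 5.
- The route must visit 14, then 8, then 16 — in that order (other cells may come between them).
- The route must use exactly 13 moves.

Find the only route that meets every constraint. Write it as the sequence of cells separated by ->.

11 -> 14 -> 13 -> 9 -> 6 -> 3 -> 8 -> 12 -> 16 -> 15 -> 10 -> 7 -> 2 -> 1

The waypoints must appear in the order 14, 8, 16, with no cell reused.
Route from 11: down-left to 14, left to 13, up to 9, 2× up-right (reaching 3), down-right to 8, 2× down (reaching 16), left to 15, up-left to 10, up-right to 7, up-left to 2, left to 1 — 13 moves in all.
Check: order respected (14 at step 1, 8 at step 6, 16 at step 8); 13 moves as required.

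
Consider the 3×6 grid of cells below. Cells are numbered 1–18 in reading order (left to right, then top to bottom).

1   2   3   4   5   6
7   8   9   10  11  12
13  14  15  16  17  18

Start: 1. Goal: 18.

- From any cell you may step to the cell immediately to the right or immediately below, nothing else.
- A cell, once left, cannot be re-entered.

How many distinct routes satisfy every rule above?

A right/down-only route from 1 to 18 makes exactly 2 down-moves and 5 right-moves in some order.
With no other constraints that would be C(7,2) = 21 routes.
That gives 21 routes.

21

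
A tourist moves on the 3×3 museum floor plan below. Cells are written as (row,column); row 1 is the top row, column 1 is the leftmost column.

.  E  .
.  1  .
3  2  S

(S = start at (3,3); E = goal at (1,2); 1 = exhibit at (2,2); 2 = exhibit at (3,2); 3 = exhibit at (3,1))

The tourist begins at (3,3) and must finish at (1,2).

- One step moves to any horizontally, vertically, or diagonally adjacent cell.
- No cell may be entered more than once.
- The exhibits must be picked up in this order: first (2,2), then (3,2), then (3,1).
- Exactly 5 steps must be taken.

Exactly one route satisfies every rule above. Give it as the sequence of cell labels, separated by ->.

(3,3) -> (2,2) -> (3,2) -> (3,1) -> (2,1) -> (1,2)

The waypoints must appear in the order (2,2), (3,2), (3,1), with no cell reused.
Route from (3,3): up-left 1 to (2,2), down 1 to (3,2), left 1 to (3,1), up 1 to (2,1), up-right 1 to (1,2) — 5 moves in all.
Check: order respected (1 at step 1, 2 at step 2, 3 at step 3); 5 moves as required.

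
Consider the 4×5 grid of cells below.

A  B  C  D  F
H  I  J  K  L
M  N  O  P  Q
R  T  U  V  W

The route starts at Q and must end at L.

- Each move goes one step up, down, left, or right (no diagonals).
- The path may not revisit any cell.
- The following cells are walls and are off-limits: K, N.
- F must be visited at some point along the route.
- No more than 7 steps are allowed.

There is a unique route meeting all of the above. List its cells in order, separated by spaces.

Any route must reach F and still end at L within 7 moves, so the order of the required stops is forced.
Route from Q: 2× left (reaching O), 2× up (reaching C), 2× right (reaching F), down to L — 7 moves in all.
Check: all required cells visited; 7 ≤ 7 moves.

Q P O J C D F L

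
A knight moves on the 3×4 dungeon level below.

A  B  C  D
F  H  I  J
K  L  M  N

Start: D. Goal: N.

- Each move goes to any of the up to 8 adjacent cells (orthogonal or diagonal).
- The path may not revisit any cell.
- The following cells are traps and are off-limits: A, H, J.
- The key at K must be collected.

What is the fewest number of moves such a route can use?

7

Any route passes through K somewhere between D and N. Summing Chebyshev distances along the two legs (D → K → N) gives a lower bound of 3 + 3 = 6 moves.
The shortest route satisfying every rule uses 7 moves: D → C → B → F → K → L → I → N.
The bound of 6 isn't tight here; checking systematically, no route of length 6 through 6 satisfies every constraint, so 7 is the minimum.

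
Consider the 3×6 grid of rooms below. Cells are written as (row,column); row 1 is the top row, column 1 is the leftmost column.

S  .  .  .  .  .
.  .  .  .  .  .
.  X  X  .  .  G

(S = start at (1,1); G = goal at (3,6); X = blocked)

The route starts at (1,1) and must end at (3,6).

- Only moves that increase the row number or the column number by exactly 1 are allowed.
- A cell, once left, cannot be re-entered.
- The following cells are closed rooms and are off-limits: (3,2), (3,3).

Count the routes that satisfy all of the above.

15

A right/down-only route from (1,1) to (3,6) makes exactly 2 down-moves and 5 right-moves in some order.
With no other constraints that would be C(7,2) = 21 routes.
Subtract routes through each blocked cell (inclusion–exclusion for overlaps): − through (3,2): 3 − through (3,3): 6 + through (3,2)&(3,3): 3 → 15.
That gives 15 routes.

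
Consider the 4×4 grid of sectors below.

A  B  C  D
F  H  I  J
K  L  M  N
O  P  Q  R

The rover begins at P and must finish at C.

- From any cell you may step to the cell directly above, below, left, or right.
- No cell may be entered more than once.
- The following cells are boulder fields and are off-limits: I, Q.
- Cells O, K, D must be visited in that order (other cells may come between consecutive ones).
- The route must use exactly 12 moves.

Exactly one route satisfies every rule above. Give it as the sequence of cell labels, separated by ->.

P -> O -> K -> F -> A -> B -> H -> L -> M -> N -> J -> D -> C

The waypoints must appear in the order O, K, D, with no cell reused.
Route from P: left to O, 3× up (reaching A), right to B, 2× down (reaching L), 2× right (reaching N), 2× up (reaching D), left to C — 12 moves in all.
Check: order respected (O at step 1, K at step 2, D at step 11); 12 moves as required.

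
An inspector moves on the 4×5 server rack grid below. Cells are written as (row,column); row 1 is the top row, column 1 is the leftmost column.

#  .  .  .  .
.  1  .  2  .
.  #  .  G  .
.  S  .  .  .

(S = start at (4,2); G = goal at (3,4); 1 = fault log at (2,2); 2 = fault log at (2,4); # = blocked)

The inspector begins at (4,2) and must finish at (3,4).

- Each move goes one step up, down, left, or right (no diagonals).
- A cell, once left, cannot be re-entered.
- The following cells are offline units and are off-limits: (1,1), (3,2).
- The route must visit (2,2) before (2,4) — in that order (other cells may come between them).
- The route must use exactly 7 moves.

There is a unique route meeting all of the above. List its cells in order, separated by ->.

The waypoints must appear in the order (2,2), (2,4), with no cell reused.
Route from (4,2): left 1 to (4,1), up 2 to (2,1), right 3 to (2,4), down 1 to (3,4) — 7 moves in all.
Check: order respected (1 at step 4, 2 at step 6); 7 moves as required.

(4,2) -> (4,1) -> (3,1) -> (2,1) -> (2,2) -> (2,3) -> (2,4) -> (3,4)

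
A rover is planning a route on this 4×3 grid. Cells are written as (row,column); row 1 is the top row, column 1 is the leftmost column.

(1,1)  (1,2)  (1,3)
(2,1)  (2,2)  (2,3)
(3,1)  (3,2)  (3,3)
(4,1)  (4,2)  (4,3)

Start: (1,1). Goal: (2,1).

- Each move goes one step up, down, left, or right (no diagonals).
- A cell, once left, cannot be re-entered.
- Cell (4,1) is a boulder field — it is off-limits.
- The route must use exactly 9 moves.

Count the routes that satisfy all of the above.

3

Need simple routes of exactly 9 moves from (1,1) to (2,1) (Manhattan distance 1, so 4 moves are spent on a detour and 4 undoing it).
Enumerating: (1,1) (1,2) (2,2) (2,3) (3,3) (4,3) (4,2) (3,2) (3,1) (2,1) | (1,1) (1,2) (1,3) (2,3) (3,3) (4,3) (4,2) (3,2) (2,2) (2,1) | (1,1) (1,2) (1,3) (2,3) (3,3) (4,3) (4,2) (3,2) (3,1) (2,1).
That gives 3 routes.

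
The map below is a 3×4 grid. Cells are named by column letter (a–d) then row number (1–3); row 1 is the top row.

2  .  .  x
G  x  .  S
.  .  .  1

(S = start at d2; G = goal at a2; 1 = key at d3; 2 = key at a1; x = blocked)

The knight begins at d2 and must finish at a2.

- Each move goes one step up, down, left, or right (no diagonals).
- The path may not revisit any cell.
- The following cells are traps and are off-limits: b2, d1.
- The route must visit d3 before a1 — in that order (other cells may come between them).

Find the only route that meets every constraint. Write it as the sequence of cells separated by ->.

The waypoints must appear in the order d3, a1, with no cell reused.
Route from d2: down to d3, left to c3, 2× up (reaching c1), 2× left (reaching a1), down to a2 — 7 moves in all.
Check: order respected (1 at step 1, 2 at step 6).

d2 -> d3 -> c3 -> c2 -> c1 -> b1 -> a1 -> a2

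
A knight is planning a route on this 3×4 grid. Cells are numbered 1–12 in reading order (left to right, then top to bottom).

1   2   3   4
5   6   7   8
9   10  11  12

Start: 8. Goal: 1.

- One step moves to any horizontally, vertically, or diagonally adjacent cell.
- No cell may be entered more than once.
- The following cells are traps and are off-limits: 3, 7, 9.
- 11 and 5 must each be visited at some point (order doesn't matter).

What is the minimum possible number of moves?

Any route passes through 11 and 5 in some order between 8 and 1. Summing Chebyshev distances along each leg and taking the cheapest ordering (8 → 11 → 5 → 1) gives a lower bound of 1 + 2 + 1 = 4 moves.
A route of 4 moves achieves this: 8 → 11 → 6 → 5 → 1.
Since 4 matches the lower bound, it is optimal.

4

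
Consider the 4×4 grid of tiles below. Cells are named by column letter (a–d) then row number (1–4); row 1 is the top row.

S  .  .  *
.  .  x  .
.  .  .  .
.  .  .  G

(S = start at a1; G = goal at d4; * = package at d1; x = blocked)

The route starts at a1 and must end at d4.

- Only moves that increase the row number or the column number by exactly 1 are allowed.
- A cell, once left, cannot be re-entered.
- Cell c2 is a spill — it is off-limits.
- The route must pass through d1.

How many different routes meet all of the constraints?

A right/down-only route from a1 to d4 makes exactly 3 down-moves and 3 right-moves in some order.
With no other constraints that would be C(6,3) = 20 routes.
Split at d1 and multiply the segment counts (each segment already excludes blocked cells): a1→d1: 1; d1→d4: 1; product = 1.
That gives 1 route.

1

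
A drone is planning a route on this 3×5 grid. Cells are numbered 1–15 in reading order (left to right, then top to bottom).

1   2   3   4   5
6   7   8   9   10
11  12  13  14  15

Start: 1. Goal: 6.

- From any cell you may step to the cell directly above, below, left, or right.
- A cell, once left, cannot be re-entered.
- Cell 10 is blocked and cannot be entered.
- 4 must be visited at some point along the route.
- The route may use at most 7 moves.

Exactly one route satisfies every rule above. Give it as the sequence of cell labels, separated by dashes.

The budget equals the shortest possible length, so every move has to be on a shortest route through the required cells.
Route from 1: 3× right (reaching 4), down to 9, 3× left (reaching 6) — 7 moves in all.
Check: all required cells visited; 7 ≤ 7 moves.

1 - 2 - 3 - 4 - 9 - 8 - 7 - 6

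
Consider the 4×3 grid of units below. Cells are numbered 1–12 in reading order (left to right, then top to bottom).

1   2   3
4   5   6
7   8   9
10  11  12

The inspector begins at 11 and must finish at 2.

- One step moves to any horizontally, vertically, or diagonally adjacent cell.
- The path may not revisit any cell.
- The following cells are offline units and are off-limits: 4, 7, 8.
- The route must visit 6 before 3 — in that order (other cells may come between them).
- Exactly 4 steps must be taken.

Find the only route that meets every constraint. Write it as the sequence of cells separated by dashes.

11 - 9 - 6 - 3 - 2

The waypoints must appear in the order 6, 3, with no cell reused.
Route from 11: up-right 1 to 9, up 2 to 3, left 1 to 2 — 4 moves in all.
Check: order respected (6 at step 2, 3 at step 3); 4 moves as required.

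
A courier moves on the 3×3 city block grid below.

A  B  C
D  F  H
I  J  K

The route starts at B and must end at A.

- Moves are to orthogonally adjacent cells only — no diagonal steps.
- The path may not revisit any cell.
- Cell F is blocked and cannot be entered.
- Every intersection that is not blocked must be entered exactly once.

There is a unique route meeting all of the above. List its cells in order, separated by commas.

B, C, H, K, J, I, D, A

Need to visit all 8 open cells exactly once, starting at B and ending at A.
Cell J has only two open neighbours (I and K), so the path must pass straight through it: one of those is the cell it's entered from and the other is where it exits.
Route from B: right 1 to C, down 2 to K, left 2 to I, up 2 to A — 7 moves in all.
Check: all 8 open cells covered.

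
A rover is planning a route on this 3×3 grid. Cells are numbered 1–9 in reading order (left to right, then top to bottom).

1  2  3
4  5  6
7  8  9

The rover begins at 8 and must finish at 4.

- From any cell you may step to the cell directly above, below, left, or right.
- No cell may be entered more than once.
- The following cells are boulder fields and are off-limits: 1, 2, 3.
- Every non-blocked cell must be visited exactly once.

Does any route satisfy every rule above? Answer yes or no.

Colour the cells like a checkerboard: each orthogonal step flips colour, so a Hamiltonian route alternates colours. Here there are 3 cells of one colour and 3 of the other, with start on the same colour as the goal — the counts and endpoints can't be arranged into an alternating sequence of length 6, so no Hamiltonian route exists.

no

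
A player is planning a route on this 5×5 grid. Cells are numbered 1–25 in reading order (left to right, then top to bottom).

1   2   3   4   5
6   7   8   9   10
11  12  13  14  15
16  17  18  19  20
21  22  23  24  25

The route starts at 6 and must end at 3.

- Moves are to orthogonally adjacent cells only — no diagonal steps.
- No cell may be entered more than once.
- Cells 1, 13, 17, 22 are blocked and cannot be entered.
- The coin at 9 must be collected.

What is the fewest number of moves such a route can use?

Any route passes through 9 somewhere between 6 and 3. Summing Manhattan distances along the two legs (6 → 9 → 3) gives a lower bound of 3 + 2 = 5 moves.
A route of 5 moves achieves this: 6 → 7 → 8 → 9 → 4 → 3.
Since 5 matches the lower bound, it is optimal.

5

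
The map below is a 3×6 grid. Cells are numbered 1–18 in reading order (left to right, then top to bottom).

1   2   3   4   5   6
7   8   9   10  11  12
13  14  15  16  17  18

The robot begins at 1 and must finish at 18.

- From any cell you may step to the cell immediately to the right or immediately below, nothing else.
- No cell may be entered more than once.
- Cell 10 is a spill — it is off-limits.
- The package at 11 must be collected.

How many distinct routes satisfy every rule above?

2

A right/down-only route from 1 to 18 makes exactly 2 down-moves and 5 right-moves in some order.
With no other constraints that would be C(7,2) = 21 routes.
Split at 11 and multiply the segment counts (each segment already excludes blocked cells): 1→11: 1; 11→18: 2; product = 2.
That gives 2 routes.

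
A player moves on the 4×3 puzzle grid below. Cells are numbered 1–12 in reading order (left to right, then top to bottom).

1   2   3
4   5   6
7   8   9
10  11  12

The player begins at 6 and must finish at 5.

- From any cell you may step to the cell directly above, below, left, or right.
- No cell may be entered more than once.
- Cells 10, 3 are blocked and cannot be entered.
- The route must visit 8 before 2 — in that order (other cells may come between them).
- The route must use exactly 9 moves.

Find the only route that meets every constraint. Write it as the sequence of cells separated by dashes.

The waypoints must appear in the order 8, 2, with no cell reused.
Route from 6: 2× down (reaching 12), left to 11, up to 8, left to 7, 2× up (reaching 1), right to 2, down to 5 — 9 moves in all.
Check: order respected (8 at step 4, 2 at step 8); 9 moves as required.

6 - 9 - 12 - 11 - 8 - 7 - 4 - 1 - 2 - 5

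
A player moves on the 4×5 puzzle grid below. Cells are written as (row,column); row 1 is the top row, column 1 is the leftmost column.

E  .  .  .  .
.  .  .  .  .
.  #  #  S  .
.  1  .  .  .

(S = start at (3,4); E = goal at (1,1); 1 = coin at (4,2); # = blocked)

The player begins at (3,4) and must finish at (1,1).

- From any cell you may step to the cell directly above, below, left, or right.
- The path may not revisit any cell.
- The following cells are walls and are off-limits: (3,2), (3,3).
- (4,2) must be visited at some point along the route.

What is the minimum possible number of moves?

Any route passes through (4,2) somewhere between (3,4) and (1,1). Summing Manhattan distances along the two legs ((3,4) → (4,2) → (1,1)) gives a lower bound of 3 + 4 = 7 moves.
A route of 7 moves achieves this: (3,4) → (4,4) → (4,3) → (4,2) → (4,1) → (3,1) → (2,1) → (1,1).
Since 7 matches the lower bound, it is optimal.

7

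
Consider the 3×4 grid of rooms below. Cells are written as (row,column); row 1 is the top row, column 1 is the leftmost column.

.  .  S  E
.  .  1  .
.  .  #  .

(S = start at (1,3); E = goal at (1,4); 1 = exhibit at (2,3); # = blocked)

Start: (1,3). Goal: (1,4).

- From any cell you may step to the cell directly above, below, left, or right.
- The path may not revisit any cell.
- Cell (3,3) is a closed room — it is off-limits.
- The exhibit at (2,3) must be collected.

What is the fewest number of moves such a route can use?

Any route passes through (2,3) somewhere between (1,3) and (1,4). Summing Manhattan distances along the two legs ((1,3) → (2,3) → (1,4)) gives a lower bound of 1 + 2 = 3 moves.
A route of 3 moves achieves this: (1,3) → (2,3) → (2,4) → (1,4).
Since 3 matches the lower bound, it is optimal.

3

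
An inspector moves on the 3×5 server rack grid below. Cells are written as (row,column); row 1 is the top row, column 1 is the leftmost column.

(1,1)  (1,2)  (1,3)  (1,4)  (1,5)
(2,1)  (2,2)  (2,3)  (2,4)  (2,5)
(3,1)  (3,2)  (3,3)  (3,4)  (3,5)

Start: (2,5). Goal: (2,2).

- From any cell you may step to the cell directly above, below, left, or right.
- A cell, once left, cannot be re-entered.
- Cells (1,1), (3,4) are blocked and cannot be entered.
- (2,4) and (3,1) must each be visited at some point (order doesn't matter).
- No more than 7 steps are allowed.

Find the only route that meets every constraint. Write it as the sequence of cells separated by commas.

The 7-move cap with required stops at (2,4), (3,1) leaves no slack for detours.
Route from (2,5): left 2 to (2,3), down 1 to (3,3), left 2 to (3,1), up 1 to (2,1), right 1 to (2,2) — 7 moves in all.
Check: all required cells visited; 7 ≤ 7 moves.

(2,5), (2,4), (2,3), (3,3), (3,2), (3,1), (2,1), (2,2)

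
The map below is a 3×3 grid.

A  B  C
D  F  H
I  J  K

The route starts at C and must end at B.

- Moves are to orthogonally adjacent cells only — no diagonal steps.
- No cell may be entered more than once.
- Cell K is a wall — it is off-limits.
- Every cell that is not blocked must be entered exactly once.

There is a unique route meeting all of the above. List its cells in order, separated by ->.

C -> H -> F -> J -> I -> D -> A -> B

Need to visit all 8 open cells exactly once, starting at C and ending at B.
Route from C: down 1 to H, left 1 to F, down 1 to J, left 1 to I, up 2 to A, right 1 to B — 7 moves in all.
Check: all 8 open cells covered.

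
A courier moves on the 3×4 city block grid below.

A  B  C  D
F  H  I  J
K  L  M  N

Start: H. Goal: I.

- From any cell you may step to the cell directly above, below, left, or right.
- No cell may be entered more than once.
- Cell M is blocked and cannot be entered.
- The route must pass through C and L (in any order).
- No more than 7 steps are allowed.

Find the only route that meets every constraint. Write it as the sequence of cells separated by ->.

The 7-move cap with required stops at C, L leaves no slack for detours.
Route from H: down to L, left to K, 2× up (reaching A), 2× right (reaching C), down to I — 7 moves in all.
Check: all required cells visited; 7 ≤ 7 moves.

H -> L -> K -> F -> A -> B -> C -> I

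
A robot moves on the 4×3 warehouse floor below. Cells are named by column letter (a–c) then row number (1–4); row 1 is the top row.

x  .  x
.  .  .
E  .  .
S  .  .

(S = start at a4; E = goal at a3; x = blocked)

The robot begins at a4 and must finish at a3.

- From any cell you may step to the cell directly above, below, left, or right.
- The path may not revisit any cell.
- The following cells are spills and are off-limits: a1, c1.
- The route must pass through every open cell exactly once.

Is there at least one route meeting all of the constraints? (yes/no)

no

Cell b1 has only one open neighbour but is neither the start nor the goal, so a Hamiltonian route would have to both enter and leave it through the same neighbour — impossible without revisiting.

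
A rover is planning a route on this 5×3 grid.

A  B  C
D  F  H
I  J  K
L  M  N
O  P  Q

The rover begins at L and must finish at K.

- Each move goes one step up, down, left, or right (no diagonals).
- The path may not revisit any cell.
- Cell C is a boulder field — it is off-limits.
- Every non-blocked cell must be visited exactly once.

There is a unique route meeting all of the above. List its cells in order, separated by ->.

L -> O -> P -> Q -> N -> M -> J -> I -> D -> A -> B -> F -> H -> K

Need to visit all 14 open cells exactly once, starting at L and ending at K.
Cell O has only two open neighbours (L and P), so the path must pass straight through it: one of those is the cell it's entered from and the other is where it exits.
Route from L: down 1 to O, right 2 to Q, up 1 to N, left 1 to M, up 1 to J, left 1 to I, up 2 to A, right 1 to B, down 1 to F, right 1 to H, down 1 to K — 13 moves in all.
Check: all 14 open cells covered.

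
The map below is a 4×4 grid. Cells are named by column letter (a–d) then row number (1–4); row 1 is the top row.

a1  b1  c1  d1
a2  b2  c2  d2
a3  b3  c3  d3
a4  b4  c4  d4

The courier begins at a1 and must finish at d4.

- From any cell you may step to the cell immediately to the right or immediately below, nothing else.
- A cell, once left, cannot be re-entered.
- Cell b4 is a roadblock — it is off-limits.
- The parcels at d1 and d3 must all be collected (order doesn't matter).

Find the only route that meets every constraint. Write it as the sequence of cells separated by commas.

a1, b1, c1, d1, d2, d3, d4

Moves only go right or down, so the column and row indices never decrease.
Route from a1: right 3 to d1, down 3 to d4 — 6 moves in all.
Check: all required cells visited.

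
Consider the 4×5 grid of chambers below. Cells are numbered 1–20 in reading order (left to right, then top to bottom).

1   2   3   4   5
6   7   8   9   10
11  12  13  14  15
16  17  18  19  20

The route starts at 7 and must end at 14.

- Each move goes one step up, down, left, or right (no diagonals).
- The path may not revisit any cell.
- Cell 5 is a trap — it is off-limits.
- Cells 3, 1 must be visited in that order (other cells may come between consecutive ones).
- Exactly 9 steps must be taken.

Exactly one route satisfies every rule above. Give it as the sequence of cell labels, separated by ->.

The waypoints must appear in the order 3, 1, with no cell reused.
Route from 7: right 1 to 8, up 1 to 3, left 2 to 1, down 2 to 11, right 3 to 14 — 9 moves in all.
Check: order respected (3 at step 2, 1 at step 4); 9 moves as required.

7 -> 8 -> 3 -> 2 -> 1 -> 6 -> 11 -> 12 -> 13 -> 14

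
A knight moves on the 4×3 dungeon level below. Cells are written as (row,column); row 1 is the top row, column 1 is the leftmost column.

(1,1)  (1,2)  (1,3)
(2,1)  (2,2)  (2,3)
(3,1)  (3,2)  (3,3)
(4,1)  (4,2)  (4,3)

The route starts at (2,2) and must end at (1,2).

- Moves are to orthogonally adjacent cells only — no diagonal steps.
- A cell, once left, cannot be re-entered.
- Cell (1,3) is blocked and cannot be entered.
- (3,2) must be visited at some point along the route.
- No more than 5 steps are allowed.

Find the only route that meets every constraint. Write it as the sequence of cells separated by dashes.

(2,2) - (3,2) - (3,1) - (2,1) - (1,1) - (1,2)

The 5-move cap with required stops at (3,2) leaves no slack for detours.
Route from (2,2): down 1 to (3,2), left 1 to (3,1), up 2 to (1,1), right 1 to (1,2) — 5 moves in all.
Check: all required cells visited; 5 ≤ 5 moves.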